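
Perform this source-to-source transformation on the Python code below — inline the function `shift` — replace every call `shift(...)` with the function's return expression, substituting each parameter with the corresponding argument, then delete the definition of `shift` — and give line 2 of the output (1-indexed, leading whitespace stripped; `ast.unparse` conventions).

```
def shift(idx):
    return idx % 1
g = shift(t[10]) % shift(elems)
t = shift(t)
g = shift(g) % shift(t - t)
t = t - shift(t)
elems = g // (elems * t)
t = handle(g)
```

t = t % 1

Transformed code:
g = t[10] % 1 % (elems % 1)
t = t % 1
g = g % 1 % ((t - t) % 1)
t = t - t % 1
elems = g // (elems * t)
t = handle(g)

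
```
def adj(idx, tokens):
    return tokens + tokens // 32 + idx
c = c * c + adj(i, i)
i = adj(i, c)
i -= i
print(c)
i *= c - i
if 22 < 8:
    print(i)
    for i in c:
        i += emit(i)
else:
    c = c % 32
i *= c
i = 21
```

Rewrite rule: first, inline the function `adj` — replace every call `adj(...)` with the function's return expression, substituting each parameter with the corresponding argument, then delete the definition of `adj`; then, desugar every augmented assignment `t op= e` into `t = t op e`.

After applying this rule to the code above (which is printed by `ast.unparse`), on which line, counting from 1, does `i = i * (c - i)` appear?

Transformed code:
c = c * c + (i + i // 32 + i)
i = c + c // 32 + i
i = i - i
print(c)
i = i * (c - i)
if 22 < 8:
    print(i)
    for i in c:
        i = i + emit(i)
else:
    c = c % 32
i = i * c
i = 21

5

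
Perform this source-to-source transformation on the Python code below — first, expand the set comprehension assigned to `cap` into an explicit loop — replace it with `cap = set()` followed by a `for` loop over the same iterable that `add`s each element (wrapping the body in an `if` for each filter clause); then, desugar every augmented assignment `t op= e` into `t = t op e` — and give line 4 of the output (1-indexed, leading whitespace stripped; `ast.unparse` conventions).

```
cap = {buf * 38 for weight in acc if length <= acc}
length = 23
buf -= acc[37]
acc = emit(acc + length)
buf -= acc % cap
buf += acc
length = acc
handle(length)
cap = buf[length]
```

cap.add(buf * 38)

Transformed code:
cap = set()
for weight in acc:
    if length <= acc:
        cap.add(buf * 38)
length = 23
buf = buf - acc[37]
acc = emit(acc + length)
buf = buf - acc % cap
buf = buf + acc
length = acc
handle(length)
cap = buf[length]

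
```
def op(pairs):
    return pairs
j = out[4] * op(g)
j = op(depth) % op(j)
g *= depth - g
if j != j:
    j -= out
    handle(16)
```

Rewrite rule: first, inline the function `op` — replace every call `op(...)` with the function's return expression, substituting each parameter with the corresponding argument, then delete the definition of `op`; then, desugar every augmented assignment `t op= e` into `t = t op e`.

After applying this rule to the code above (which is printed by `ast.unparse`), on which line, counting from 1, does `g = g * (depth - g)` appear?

3

Transformed code:
j = out[4] * g
j = depth % j
g = g * (depth - g)
if j != j:
    j = j - out
    handle(16)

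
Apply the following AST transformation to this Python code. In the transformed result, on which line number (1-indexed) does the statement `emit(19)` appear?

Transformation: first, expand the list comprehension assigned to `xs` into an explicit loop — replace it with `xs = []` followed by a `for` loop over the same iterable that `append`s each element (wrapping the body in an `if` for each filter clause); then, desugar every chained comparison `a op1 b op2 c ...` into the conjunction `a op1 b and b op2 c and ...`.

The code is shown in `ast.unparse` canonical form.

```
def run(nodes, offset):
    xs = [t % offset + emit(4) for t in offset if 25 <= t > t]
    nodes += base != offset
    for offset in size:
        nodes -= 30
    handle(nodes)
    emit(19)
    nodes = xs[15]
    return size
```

Transformed code:
def run(nodes, offset):
    xs = []
    for t in offset:
        if 25 <= t and t > t:
            xs.append(t % offset + emit(4))
    nodes += base != offset
    for offset in size:
        nodes -= 30
    handle(nodes)
    emit(19)
    nodes = xs[15]
    return size

10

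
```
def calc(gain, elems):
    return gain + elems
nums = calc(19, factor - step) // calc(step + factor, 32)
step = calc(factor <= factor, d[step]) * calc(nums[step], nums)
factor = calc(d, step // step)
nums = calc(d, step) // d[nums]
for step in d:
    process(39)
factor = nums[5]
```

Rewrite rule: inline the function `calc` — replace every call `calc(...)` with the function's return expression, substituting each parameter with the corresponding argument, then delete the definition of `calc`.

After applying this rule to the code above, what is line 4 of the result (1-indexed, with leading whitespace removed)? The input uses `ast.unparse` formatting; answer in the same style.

Transformed code:
nums = (19 + (factor - step)) // (step + factor + 32)
step = ((factor <= factor) + d[step]) * (nums[step] + nums)
factor = d + step // step
nums = (d + step) // d[nums]
for step in d:
    process(39)
factor = nums[5]

nums = (d + step) // d[nums]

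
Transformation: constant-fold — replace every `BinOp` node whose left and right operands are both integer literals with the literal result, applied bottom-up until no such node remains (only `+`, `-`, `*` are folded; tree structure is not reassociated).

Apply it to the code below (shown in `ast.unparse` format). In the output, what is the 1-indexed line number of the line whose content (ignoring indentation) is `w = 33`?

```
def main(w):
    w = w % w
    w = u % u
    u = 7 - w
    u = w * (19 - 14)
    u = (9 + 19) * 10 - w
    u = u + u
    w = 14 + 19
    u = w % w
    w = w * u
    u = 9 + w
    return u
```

Transformed code:
def main(w):
    w = w % w
    w = u % u
    u = 7 - w
    u = w * 5
    u = 280 - w
    u = u + u
    w = 33
    u = w % w
    w = w * u
    u = 9 + w
    return u

8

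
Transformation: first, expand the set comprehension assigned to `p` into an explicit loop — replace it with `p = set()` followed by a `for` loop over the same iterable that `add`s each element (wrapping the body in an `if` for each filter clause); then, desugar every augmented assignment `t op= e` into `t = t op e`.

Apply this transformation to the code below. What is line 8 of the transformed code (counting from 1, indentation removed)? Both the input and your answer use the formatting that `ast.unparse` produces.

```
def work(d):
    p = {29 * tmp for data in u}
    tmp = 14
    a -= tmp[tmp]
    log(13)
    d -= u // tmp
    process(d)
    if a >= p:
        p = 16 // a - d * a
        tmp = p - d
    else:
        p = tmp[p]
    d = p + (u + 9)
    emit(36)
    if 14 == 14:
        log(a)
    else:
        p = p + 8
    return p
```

d = d - u // tmp

Transformed code:
def work(d):
    p = set()
    for data in u:
        p.add(29 * tmp)
    tmp = 14
    a = a - tmp[tmp]
    log(13)
    d = d - u // tmp
    process(d)
    if a >= p:
        p = 16 // a - d * a
        tmp = p - d
    else:
        p = tmp[p]
    d = p + (u + 9)
    emit(36)
    if 14 == 14:
        log(a)
    else:
        p = p + 8
    return p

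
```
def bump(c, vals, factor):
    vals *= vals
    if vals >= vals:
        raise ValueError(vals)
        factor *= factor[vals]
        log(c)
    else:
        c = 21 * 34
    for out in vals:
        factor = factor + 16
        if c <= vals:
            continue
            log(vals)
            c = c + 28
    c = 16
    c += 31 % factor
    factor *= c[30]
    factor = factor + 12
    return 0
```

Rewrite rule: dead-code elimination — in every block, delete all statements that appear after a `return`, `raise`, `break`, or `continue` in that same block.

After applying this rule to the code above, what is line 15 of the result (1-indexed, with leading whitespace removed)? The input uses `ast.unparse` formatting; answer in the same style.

return 0

Transformed code:
def bump(c, vals, factor):
    vals *= vals
    if vals >= vals:
        raise ValueError(vals)
    else:
        c = 21 * 34
    for out in vals:
        factor = factor + 16
        if c <= vals:
            continue
    c = 16
    c += 31 % factor
    factor *= c[30]
    factor = factor + 12
    return 0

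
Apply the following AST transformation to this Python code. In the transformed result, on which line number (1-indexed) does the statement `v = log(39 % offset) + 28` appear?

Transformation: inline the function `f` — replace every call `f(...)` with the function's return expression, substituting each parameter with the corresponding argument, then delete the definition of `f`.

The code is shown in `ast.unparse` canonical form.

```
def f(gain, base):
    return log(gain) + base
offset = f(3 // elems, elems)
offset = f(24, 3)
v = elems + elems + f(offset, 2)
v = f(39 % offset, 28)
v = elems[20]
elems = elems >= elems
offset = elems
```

Transformed code:
offset = log(3 // elems) + elems
offset = log(24) + 3
v = elems + elems + (log(offset) + 2)
v = log(39 % offset) + 28
v = elems[20]
elems = elems >= elems
offset = elems

4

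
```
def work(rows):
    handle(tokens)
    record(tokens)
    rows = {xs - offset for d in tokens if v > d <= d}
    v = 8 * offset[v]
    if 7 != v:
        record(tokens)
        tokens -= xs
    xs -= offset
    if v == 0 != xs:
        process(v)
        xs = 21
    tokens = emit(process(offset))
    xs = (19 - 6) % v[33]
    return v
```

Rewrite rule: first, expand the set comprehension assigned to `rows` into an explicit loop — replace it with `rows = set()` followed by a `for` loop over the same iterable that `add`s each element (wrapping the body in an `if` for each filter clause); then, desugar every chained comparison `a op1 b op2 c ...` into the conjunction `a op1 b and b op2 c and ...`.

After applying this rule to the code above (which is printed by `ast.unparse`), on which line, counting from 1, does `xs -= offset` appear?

12

Transformed code:
def work(rows):
    handle(tokens)
    record(tokens)
    rows = set()
    for d in tokens:
        if v > d and d <= d:
            rows.add(xs - offset)
    v = 8 * offset[v]
    if 7 != v:
        record(tokens)
        tokens -= xs
    xs -= offset
    if v == 0 and 0 != xs:
        process(v)
        xs = 21
    tokens = emit(process(offset))
    xs = (19 - 6) % v[33]
    return v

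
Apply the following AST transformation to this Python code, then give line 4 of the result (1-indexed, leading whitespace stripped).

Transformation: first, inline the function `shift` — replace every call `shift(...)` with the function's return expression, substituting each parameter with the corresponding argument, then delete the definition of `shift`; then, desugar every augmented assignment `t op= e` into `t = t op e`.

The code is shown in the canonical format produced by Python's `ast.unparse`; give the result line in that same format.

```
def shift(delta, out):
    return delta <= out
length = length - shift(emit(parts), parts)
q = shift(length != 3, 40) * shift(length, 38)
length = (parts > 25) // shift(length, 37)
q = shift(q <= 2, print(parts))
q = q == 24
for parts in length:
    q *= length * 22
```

q = (q <= 2) <= print(parts)

Transformed code:
length = length - (emit(parts) <= parts)
q = ((length != 3) <= 40) * (length <= 38)
length = (parts > 25) // (length <= 37)
q = (q <= 2) <= print(parts)
q = q == 24
for parts in length:
    q = q * (length * 22)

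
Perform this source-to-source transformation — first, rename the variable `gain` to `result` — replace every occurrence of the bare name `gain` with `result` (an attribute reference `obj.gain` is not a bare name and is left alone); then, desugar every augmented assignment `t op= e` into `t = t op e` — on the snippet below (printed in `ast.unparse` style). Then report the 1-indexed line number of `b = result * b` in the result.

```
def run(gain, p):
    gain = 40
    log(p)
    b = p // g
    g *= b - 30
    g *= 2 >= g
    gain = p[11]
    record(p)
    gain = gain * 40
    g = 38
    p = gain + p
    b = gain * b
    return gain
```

12

Transformed code:
def run(result, p):
    result = 40
    log(p)
    b = p // g
    g = g * (b - 30)
    g = g * (2 >= g)
    result = p[11]
    record(p)
    result = result * 40
    g = 38
    p = result + p
    b = result * b
    return result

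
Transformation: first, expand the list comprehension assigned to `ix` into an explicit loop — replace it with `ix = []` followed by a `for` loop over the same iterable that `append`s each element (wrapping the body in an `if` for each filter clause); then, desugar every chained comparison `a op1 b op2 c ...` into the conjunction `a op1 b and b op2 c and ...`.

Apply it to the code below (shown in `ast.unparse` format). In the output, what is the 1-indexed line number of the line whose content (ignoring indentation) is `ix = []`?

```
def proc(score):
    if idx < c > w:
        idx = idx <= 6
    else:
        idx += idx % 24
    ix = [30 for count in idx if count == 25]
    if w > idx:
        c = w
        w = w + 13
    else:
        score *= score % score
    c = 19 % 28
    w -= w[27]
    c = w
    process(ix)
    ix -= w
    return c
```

Transformed code:
def proc(score):
    if idx < c and c > w:
        idx = idx <= 6
    else:
        idx += idx % 24
    ix = []
    for count in idx:
        if count == 25:
            ix.append(30)
    if w > idx:
        c = w
        w = w + 13
    else:
        score *= score % score
    c = 19 % 28
    w -= w[27]
    c = w
    process(ix)
    ix -= w
    return c

6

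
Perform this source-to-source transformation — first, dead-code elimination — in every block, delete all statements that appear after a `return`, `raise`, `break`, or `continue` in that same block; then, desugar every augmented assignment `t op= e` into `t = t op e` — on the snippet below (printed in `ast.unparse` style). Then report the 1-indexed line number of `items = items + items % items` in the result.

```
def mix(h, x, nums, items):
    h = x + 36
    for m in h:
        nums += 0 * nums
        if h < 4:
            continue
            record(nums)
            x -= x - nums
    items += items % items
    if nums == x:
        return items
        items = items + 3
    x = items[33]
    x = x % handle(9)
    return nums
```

7

Transformed code:
def mix(h, x, nums, items):
    h = x + 36
    for m in h:
        nums = nums + 0 * nums
        if h < 4:
            continue
    items = items + items % items
    if nums == x:
        return items
    x = items[33]
    x = x % handle(9)
    return nums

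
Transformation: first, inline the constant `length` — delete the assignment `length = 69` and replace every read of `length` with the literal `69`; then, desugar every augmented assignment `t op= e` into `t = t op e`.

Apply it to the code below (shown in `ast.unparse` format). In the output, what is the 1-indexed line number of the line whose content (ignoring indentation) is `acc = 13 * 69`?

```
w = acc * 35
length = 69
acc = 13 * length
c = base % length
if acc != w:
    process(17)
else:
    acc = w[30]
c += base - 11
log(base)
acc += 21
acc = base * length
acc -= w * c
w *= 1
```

Transformed code:
w = acc * 35
acc = 13 * 69
c = base % 69
if acc != w:
    process(17)
else:
    acc = w[30]
c = c + (base - 11)
log(base)
acc = acc + 21
acc = base * 69
acc = acc - w * c
w = w * 1

2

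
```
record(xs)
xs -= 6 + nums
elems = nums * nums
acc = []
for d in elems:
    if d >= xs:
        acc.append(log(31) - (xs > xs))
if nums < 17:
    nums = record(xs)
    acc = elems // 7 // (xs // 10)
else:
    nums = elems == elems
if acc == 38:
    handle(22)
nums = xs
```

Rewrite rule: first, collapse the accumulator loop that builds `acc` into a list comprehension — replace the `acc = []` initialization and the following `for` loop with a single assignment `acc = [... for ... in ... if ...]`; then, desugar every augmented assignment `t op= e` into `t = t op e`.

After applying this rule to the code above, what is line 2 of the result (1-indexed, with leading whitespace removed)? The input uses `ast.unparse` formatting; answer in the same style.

Transformed code:
record(xs)
xs = xs - (6 + nums)
elems = nums * nums
acc = [log(31) - (xs > xs) for d in elems if d >= xs]
if nums < 17:
    nums = record(xs)
    acc = elems // 7 // (xs // 10)
else:
    nums = elems == elems
if acc == 38:
    handle(22)
nums = xs

xs = xs - (6 + nums)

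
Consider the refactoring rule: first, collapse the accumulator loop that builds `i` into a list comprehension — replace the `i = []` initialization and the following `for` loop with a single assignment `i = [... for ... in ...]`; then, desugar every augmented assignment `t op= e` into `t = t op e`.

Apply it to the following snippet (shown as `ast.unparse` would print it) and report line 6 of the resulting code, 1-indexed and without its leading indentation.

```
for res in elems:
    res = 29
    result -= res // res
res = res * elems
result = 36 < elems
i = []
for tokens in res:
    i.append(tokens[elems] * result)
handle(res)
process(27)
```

i = [tokens[elems] * result for tokens in res]

Transformed code:
for res in elems:
    res = 29
    result = result - res // res
res = res * elems
result = 36 < elems
i = [tokens[elems] * result for tokens in res]
handle(res)
process(27)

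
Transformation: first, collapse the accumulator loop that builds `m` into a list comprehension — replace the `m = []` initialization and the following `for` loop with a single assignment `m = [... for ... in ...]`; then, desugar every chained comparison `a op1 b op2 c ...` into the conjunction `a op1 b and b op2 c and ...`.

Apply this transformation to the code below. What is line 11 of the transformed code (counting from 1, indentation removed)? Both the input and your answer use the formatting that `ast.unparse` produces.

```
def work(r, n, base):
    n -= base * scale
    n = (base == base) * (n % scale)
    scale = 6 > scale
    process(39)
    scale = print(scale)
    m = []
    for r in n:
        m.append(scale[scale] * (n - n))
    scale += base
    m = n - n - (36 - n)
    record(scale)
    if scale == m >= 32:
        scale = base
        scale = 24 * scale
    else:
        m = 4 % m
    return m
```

if scale == m and m >= 32:

Transformed code:
def work(r, n, base):
    n -= base * scale
    n = (base == base) * (n % scale)
    scale = 6 > scale
    process(39)
    scale = print(scale)
    m = [scale[scale] * (n - n) for r in n]
    scale += base
    m = n - n - (36 - n)
    record(scale)
    if scale == m and m >= 32:
        scale = base
        scale = 24 * scale
    else:
        m = 4 % m
    return m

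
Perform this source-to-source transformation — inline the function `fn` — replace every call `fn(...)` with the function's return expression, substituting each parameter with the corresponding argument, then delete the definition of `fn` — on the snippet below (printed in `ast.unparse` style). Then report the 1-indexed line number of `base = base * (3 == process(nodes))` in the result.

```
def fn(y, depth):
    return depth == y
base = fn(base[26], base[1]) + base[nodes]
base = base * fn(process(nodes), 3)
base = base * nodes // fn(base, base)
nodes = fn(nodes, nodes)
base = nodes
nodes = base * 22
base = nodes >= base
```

2

Transformed code:
base = (base[1] == base[26]) + base[nodes]
base = base * (3 == process(nodes))
base = base * nodes // (base == base)
nodes = nodes == nodes
base = nodes
nodes = base * 22
base = nodes >= base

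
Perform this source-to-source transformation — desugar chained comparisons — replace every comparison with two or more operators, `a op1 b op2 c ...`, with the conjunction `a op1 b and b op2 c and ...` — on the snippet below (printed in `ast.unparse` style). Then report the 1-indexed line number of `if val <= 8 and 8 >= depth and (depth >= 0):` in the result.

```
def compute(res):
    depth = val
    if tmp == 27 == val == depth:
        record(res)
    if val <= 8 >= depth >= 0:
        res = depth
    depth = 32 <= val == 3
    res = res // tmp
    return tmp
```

5

Transformed code:
def compute(res):
    depth = val
    if tmp == 27 and 27 == val and (val == depth):
        record(res)
    if val <= 8 and 8 >= depth and (depth >= 0):
        res = depth
    depth = 32 <= val and val == 3
    res = res // tmp
    return tmp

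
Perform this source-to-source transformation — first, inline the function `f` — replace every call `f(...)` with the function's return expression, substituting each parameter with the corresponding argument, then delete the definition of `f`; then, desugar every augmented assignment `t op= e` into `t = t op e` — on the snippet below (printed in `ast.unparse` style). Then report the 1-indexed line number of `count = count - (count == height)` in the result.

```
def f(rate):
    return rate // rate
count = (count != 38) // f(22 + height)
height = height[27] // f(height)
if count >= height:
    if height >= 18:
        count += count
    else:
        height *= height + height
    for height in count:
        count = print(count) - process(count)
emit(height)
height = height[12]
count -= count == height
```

Transformed code:
count = (count != 38) // ((22 + height) // (22 + height))
height = height[27] // (height // height)
if count >= height:
    if height >= 18:
        count = count + count
    else:
        height = height * (height + height)
    for height in count:
        count = print(count) - process(count)
emit(height)
height = height[12]
count = count - (count == height)

12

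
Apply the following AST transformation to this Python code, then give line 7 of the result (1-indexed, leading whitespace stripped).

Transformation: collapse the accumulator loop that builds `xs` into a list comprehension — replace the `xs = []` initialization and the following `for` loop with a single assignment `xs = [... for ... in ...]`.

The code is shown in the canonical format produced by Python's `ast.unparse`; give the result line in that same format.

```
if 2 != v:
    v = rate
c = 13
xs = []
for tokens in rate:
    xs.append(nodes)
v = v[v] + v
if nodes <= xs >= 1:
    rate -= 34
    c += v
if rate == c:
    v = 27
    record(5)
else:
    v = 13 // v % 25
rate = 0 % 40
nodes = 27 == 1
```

Transformed code:
if 2 != v:
    v = rate
c = 13
xs = [nodes for tokens in rate]
v = v[v] + v
if nodes <= xs >= 1:
    rate -= 34
    c += v
if rate == c:
    v = 27
    record(5)
else:
    v = 13 // v % 25
rate = 0 % 40
nodes = 27 == 1

rate -= 34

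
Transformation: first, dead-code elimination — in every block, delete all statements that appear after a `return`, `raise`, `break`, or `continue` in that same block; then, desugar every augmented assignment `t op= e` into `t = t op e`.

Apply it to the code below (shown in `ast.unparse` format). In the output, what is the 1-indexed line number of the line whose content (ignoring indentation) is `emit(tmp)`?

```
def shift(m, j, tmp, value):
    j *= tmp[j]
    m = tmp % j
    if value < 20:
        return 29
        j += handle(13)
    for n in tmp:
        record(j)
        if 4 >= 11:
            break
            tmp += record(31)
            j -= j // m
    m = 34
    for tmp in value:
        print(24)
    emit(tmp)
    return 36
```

Transformed code:
def shift(m, j, tmp, value):
    j = j * tmp[j]
    m = tmp % j
    if value < 20:
        return 29
    for n in tmp:
        record(j)
        if 4 >= 11:
            break
    m = 34
    for tmp in value:
        print(24)
    emit(tmp)
    return 36

13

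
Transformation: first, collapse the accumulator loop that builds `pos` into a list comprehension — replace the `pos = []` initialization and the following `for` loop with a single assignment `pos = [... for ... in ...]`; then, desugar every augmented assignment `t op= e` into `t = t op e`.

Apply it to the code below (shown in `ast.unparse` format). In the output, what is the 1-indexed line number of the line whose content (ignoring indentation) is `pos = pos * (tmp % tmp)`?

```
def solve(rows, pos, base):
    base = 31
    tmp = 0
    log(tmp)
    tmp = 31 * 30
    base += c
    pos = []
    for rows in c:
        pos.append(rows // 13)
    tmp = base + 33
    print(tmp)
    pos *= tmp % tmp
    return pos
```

10

Transformed code:
def solve(rows, pos, base):
    base = 31
    tmp = 0
    log(tmp)
    tmp = 31 * 30
    base = base + c
    pos = [rows // 13 for rows in c]
    tmp = base + 33
    print(tmp)
    pos = pos * (tmp % tmp)
    return pos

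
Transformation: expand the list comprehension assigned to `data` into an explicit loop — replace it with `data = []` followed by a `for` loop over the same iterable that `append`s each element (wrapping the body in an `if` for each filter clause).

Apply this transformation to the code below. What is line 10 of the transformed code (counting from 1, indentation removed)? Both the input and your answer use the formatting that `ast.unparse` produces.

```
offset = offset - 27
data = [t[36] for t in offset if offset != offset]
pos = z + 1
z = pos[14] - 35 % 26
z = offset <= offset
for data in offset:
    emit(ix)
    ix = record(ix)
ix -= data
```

emit(ix)

Transformed code:
offset = offset - 27
data = []
for t in offset:
    if offset != offset:
        data.append(t[36])
pos = z + 1
z = pos[14] - 35 % 26
z = offset <= offset
for data in offset:
    emit(ix)
    ix = record(ix)
ix -= data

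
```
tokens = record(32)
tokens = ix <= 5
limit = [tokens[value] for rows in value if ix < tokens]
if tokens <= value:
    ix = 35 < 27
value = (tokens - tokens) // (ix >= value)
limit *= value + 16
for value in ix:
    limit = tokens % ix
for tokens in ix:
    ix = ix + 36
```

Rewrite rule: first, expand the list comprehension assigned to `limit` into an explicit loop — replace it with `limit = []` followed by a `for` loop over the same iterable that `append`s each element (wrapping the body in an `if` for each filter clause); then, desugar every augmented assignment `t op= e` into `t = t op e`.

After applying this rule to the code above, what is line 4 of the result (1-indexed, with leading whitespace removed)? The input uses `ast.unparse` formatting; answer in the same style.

for rows in value:

Transformed code:
tokens = record(32)
tokens = ix <= 5
limit = []
for rows in value:
    if ix < tokens:
        limit.append(tokens[value])
if tokens <= value:
    ix = 35 < 27
value = (tokens - tokens) // (ix >= value)
limit = limit * (value + 16)
for value in ix:
    limit = tokens % ix
for tokens in ix:
    ix = ix + 36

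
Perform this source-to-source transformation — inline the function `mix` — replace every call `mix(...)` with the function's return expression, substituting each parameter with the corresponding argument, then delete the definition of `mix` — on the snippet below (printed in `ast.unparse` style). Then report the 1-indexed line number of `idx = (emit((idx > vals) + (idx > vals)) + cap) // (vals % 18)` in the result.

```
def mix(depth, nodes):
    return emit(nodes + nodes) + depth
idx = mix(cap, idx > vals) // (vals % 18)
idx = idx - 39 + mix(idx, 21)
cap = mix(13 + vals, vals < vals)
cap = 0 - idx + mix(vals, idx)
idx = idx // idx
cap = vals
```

1

Transformed code:
idx = (emit((idx > vals) + (idx > vals)) + cap) // (vals % 18)
idx = idx - 39 + (emit(21 + 21) + idx)
cap = emit((vals < vals) + (vals < vals)) + (13 + vals)
cap = 0 - idx + (emit(idx + idx) + vals)
idx = idx // idx
cap = vals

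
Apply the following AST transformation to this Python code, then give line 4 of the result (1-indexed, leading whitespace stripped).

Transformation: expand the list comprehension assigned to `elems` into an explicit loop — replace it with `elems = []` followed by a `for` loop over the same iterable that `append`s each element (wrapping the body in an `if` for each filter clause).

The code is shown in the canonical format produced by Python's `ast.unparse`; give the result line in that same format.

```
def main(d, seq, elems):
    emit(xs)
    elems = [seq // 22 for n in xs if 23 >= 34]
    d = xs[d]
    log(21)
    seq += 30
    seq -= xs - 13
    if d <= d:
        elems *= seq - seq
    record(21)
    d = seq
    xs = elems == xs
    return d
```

for n in xs:

Transformed code:
def main(d, seq, elems):
    emit(xs)
    elems = []
    for n in xs:
        if 23 >= 34:
            elems.append(seq // 22)
    d = xs[d]
    log(21)
    seq += 30
    seq -= xs - 13
    if d <= d:
        elems *= seq - seq
    record(21)
    d = seq
    xs = elems == xs
    return d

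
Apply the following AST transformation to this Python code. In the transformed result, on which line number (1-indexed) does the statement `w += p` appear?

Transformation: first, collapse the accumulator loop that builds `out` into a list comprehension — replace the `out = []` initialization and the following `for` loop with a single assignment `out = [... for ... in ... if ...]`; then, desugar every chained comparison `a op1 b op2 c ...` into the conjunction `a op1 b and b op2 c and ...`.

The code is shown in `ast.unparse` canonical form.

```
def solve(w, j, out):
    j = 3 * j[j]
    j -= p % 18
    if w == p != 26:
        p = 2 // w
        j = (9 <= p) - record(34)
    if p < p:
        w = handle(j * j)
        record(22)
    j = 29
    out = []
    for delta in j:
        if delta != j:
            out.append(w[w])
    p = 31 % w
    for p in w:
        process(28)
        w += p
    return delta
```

15

Transformed code:
def solve(w, j, out):
    j = 3 * j[j]
    j -= p % 18
    if w == p and p != 26:
        p = 2 // w
        j = (9 <= p) - record(34)
    if p < p:
        w = handle(j * j)
        record(22)
    j = 29
    out = [w[w] for delta in j if delta != j]
    p = 31 % w
    for p in w:
        process(28)
        w += p
    return delta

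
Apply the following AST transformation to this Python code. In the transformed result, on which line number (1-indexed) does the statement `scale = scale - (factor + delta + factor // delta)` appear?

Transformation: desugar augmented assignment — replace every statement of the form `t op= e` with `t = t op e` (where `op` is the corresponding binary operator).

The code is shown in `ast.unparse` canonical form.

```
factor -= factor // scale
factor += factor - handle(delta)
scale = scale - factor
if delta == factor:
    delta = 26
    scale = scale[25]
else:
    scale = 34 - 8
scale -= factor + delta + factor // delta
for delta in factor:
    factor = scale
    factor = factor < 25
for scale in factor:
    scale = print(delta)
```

9

Transformed code:
factor = factor - factor // scale
factor = factor + (factor - handle(delta))
scale = scale - factor
if delta == factor:
    delta = 26
    scale = scale[25]
else:
    scale = 34 - 8
scale = scale - (factor + delta + factor // delta)
for delta in factor:
    factor = scale
    factor = factor < 25
for scale in factor:
    scale = print(delta)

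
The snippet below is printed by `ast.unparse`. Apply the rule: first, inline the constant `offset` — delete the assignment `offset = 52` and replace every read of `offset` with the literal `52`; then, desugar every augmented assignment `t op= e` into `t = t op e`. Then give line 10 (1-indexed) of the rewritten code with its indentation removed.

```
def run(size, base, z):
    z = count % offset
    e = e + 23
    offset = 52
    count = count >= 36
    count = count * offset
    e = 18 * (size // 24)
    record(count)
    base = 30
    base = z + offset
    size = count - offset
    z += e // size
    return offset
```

size = count - 52

Transformed code:
def run(size, base, z):
    z = count % 52
    e = e + 23
    count = count >= 36
    count = count * 52
    e = 18 * (size // 24)
    record(count)
    base = 30
    base = z + 52
    size = count - 52
    z = z + e // size
    return 52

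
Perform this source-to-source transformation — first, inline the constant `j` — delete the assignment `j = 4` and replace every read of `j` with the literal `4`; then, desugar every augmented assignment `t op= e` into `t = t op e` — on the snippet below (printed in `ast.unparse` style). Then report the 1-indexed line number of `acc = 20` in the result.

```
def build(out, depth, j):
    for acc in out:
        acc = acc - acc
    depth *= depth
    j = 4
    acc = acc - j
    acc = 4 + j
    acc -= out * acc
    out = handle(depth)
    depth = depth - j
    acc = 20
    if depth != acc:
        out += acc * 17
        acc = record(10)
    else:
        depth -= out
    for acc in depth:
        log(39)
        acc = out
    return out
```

Transformed code:
def build(out, depth, j):
    for acc in out:
        acc = acc - acc
    depth = depth * depth
    acc = acc - 4
    acc = 4 + 4
    acc = acc - out * acc
    out = handle(depth)
    depth = depth - 4
    acc = 20
    if depth != acc:
        out = out + acc * 17
        acc = record(10)
    else:
        depth = depth - out
    for acc in depth:
        log(39)
        acc = out
    return out

10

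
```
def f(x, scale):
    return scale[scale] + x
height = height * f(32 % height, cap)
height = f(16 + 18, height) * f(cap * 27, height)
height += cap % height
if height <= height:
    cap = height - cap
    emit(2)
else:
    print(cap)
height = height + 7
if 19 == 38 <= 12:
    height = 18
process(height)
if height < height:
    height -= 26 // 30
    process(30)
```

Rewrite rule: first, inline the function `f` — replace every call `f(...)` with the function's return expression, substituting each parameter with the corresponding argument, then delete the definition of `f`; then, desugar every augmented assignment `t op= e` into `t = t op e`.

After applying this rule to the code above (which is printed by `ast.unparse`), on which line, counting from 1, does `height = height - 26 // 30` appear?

Transformed code:
height = height * (cap[cap] + 32 % height)
height = (height[height] + (16 + 18)) * (height[height] + cap * 27)
height = height + cap % height
if height <= height:
    cap = height - cap
    emit(2)
else:
    print(cap)
height = height + 7
if 19 == 38 <= 12:
    height = 18
process(height)
if height < height:
    height = height - 26 // 30
    process(30)

14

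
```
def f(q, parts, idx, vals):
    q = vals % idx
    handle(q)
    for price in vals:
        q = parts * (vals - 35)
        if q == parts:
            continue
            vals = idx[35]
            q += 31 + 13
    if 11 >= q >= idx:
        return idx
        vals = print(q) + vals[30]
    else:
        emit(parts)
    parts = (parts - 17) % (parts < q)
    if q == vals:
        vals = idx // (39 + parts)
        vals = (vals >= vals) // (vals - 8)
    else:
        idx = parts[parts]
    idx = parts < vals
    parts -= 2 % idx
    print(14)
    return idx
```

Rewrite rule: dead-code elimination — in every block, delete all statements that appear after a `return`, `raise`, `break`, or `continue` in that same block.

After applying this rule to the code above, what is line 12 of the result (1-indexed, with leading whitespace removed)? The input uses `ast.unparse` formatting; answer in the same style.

parts = (parts - 17) % (parts < q)

Transformed code:
def f(q, parts, idx, vals):
    q = vals % idx
    handle(q)
    for price in vals:
        q = parts * (vals - 35)
        if q == parts:
            continue
    if 11 >= q >= idx:
        return idx
    else:
        emit(parts)
    parts = (parts - 17) % (parts < q)
    if q == vals:
        vals = idx // (39 + parts)
        vals = (vals >= vals) // (vals - 8)
    else:
        idx = parts[parts]
    idx = parts < vals
    parts -= 2 % idx
    print(14)
    return idx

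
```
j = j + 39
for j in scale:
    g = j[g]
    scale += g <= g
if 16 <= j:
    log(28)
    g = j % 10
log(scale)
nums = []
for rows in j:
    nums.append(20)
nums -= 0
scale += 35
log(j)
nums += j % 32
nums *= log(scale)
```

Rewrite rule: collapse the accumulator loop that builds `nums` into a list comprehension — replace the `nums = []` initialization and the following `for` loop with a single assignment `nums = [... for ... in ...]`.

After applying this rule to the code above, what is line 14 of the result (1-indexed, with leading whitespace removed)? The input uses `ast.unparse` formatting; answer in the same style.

nums *= log(scale)

Transformed code:
j = j + 39
for j in scale:
    g = j[g]
    scale += g <= g
if 16 <= j:
    log(28)
    g = j % 10
log(scale)
nums = [20 for rows in j]
nums -= 0
scale += 35
log(j)
nums += j % 32
nums *= log(scale)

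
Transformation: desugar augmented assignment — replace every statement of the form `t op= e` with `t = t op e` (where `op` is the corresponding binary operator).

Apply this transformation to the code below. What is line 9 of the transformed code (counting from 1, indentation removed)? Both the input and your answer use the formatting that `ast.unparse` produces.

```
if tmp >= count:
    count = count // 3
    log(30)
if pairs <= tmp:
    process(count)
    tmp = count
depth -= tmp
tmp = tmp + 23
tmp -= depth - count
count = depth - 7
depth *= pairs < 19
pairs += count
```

tmp = tmp - (depth - count)

Transformed code:
if tmp >= count:
    count = count // 3
    log(30)
if pairs <= tmp:
    process(count)
    tmp = count
depth = depth - tmp
tmp = tmp + 23
tmp = tmp - (depth - count)
count = depth - 7
depth = depth * (pairs < 19)
pairs = pairs + count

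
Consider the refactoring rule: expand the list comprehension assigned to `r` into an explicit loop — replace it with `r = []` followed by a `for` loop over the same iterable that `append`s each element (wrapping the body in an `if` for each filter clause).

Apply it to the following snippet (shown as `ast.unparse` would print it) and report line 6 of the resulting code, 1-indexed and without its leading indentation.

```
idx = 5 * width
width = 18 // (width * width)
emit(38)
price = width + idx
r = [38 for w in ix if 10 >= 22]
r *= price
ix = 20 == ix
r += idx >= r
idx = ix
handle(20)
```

for w in ix:

Transformed code:
idx = 5 * width
width = 18 // (width * width)
emit(38)
price = width + idx
r = []
for w in ix:
    if 10 >= 22:
        r.append(38)
r *= price
ix = 20 == ix
r += idx >= r
idx = ix
handle(20)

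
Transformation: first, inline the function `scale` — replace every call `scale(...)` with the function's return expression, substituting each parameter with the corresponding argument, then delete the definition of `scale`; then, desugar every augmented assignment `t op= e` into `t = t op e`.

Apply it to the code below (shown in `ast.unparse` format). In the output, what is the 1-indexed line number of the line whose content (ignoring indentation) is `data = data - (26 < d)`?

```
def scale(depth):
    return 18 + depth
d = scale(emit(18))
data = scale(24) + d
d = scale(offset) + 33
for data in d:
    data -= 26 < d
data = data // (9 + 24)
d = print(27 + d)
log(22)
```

5

Transformed code:
d = 18 + emit(18)
data = 18 + 24 + d
d = 18 + offset + 33
for data in d:
    data = data - (26 < d)
data = data // (9 + 24)
d = print(27 + d)
log(22)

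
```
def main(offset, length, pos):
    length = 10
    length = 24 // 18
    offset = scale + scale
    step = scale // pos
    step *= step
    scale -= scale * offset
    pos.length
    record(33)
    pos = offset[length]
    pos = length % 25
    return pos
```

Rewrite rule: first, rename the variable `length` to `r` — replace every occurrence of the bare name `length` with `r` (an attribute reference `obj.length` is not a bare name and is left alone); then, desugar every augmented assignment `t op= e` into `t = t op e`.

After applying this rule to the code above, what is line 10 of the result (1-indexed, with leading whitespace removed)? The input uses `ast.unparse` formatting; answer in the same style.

Transformed code:
def main(offset, r, pos):
    r = 10
    r = 24 // 18
    offset = scale + scale
    step = scale // pos
    step = step * step
    scale = scale - scale * offset
    pos.length
    record(33)
    pos = offset[r]
    pos = r % 25
    return pos

pos = offset[r]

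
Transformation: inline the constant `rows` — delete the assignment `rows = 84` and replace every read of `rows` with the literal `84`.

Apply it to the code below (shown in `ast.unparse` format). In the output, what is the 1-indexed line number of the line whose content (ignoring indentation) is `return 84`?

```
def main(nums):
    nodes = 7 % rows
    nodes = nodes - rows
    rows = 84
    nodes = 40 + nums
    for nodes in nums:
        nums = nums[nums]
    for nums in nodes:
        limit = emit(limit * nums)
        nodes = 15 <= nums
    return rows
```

Transformed code:
def main(nums):
    nodes = 7 % 84
    nodes = nodes - 84
    nodes = 40 + nums
    for nodes in nums:
        nums = nums[nums]
    for nums in nodes:
        limit = emit(limit * nums)
        nodes = 15 <= nums
    return 84

10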